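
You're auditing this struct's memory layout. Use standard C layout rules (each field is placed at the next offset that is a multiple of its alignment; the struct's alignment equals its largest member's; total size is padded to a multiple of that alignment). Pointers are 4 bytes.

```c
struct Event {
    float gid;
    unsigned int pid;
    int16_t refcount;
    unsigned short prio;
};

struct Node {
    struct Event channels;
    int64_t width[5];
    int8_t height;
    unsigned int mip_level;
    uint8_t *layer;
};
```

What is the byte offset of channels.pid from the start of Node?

Event: @0: gid [4B, align 4] → 4; @4: pid [4B, align 4] → 8; @8: refcount [2B, align 2] → 10; @10: prio [2B, align 2] → 12; size 12, align 4
@0: channels [12B, align 4] → 12
within Event: pid at 4
0 + 4 = 4

4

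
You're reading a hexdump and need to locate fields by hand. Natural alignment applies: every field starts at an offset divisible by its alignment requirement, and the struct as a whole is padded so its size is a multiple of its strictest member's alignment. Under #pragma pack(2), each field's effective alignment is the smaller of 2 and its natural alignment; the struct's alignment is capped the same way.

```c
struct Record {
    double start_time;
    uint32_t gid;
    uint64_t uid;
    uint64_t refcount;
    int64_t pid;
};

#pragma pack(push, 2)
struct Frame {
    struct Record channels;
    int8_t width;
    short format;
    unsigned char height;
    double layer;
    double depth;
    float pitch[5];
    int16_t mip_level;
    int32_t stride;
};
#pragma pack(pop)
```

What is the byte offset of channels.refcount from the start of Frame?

Record: 0..8  start_time  (8B, 8-aligned); 8..12  gid  (4B, 4-aligned); 12..16  -- padding (4B); 16..24  uid  (8B, 8-aligned); 24..32  refcount  (8B, 8-aligned); 32..40  pid  (8B, 8-aligned); sizeof = 40, alignof = 8
0..40  channels  (40B, 2-aligned)
within Record: refcount at 24
0 + 24 = 24

24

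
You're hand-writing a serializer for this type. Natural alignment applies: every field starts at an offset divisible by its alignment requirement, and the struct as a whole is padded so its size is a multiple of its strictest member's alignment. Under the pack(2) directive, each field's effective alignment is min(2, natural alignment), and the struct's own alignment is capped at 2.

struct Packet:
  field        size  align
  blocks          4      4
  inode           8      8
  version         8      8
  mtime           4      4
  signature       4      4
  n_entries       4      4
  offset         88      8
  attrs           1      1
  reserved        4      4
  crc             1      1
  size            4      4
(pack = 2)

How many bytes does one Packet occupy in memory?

0..4  blocks  (4B, 2-aligned)
4..12  inode  (8B, 2-aligned)
12..20  version  (8B, 2-aligned)
20..24  mtime  (4B, 2-aligned)
24..28  signature  (4B, 2-aligned)
28..32  n_entries  (4B, 2-aligned)
32..120  offset  (88B, 2-aligned)
120..121  attrs  (1B, 1-aligned)
121..122  -- padding (1B)
122..126  reserved  (4B, 2-aligned)
126..127  crc  (1B, 1-aligned)
127..128  -- padding (1B)
128..132  size  (4B, 2-aligned)
sizeof = 132, alignof = 2

132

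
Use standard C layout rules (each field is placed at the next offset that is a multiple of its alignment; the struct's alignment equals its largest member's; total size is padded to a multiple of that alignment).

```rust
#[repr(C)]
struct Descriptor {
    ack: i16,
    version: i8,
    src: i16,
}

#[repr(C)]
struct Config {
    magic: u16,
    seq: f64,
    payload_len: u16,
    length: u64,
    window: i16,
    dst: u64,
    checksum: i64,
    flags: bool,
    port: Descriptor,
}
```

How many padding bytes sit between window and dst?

6

Descriptor: 0..2  ack  (2B, 2-aligned); 2..3  version  (1B, 1-aligned); 3..4  -- padding (1B); 4..6  src  (2B, 2-aligned); sizeof = 6, alignof = 2
0..2  magic  (2B, 2-aligned)
2..8  -- padding (6B)
8..16  seq  (8B, 8-aligned)
16..18  payload_len  (2B, 2-aligned)
18..24  -- padding (6B)
24..32  length  (8B, 8-aligned)
32..34  window  (2B, 2-aligned)
34..40  -- padding (6B)
40..48  dst  (8B, 8-aligned)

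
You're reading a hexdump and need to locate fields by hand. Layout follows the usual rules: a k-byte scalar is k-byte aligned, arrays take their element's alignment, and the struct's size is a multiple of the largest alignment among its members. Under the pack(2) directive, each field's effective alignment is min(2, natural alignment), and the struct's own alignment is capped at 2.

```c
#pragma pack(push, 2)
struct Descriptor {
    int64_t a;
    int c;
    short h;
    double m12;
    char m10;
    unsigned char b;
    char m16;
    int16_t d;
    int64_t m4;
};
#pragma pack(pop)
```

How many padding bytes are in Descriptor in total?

@0: a [8B, align 2] → 8
@8: c [4B, align 2] → 12
@12: h [2B, align 2] → 14
@14: m12 [8B, align 2] → 22
@22: m10 [1B, align 1] → 23
@23: b [1B, align 1] → 24
@24: m16 [1B, align 1] → 25
+1 pad (align 2)
@26: d [2B, align 2] → 28
@28: m4 [8B, align 2] → 36
size 36, align 2
data bytes 35, size 36 → padding 1

1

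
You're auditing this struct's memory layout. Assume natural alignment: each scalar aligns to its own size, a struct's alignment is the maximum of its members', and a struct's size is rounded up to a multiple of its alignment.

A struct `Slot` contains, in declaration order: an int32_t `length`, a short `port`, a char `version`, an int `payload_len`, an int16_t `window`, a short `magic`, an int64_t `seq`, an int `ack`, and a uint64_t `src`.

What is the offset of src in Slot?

32

length at 0 (size 4, align 4) → ends 4
port at 4 (size 2, align 2) → ends 6
version at 6 (size 1, align 1) → ends 7
pad 1 to align 4 for payload_len
payload_len at 8 (size 4, align 4) → ends 12
window at 12 (size 2, align 2) → ends 14
magic at 14 (size 2, align 2) → ends 16
seq at 16 (size 8, align 8) → ends 24
ack at 24 (size 4, align 4) → ends 28
pad 4 to align 8 for src
src at 32 (size 8, align 8) → ends 40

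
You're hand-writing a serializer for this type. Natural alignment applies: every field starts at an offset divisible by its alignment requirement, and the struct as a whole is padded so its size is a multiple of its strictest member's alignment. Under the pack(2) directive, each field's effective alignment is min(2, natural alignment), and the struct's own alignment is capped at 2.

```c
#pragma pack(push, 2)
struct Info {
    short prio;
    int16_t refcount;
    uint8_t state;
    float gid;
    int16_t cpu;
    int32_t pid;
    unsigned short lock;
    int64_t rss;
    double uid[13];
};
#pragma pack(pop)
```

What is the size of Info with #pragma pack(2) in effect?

130

0..2  prio  (2B, 2-aligned)
2..4  refcount  (2B, 2-aligned)
4..5  state  (1B, 1-aligned)
5..6  -- padding (1B)
6..10  gid  (4B, 2-aligned)
10..12  cpu  (2B, 2-aligned)
12..16  pid  (4B, 2-aligned)
16..18  lock  (2B, 2-aligned)
18..26  rss  (8B, 2-aligned)
26..130  uid  (104B, 2-aligned)
sizeof = 130, alignof = 2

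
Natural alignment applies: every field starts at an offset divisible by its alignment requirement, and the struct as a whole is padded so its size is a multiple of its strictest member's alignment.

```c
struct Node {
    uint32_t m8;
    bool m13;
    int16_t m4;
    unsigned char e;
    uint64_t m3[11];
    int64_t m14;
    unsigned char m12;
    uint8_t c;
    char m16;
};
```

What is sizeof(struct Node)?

@0: m8 [4B, align 4] → 4
@4: m13 [1B, align 1] → 5
+1 pad (align 2)
@6: m4 [2B, align 2] → 8
@8: e [1B, align 1] → 9
+7 pad (align 8)
@16: m3 [88B, align 8] → 104
@104: m14 [8B, align 8] → 112
@112: m12 [1B, align 1] → 113
@113: c [1B, align 1] → 114
@114: m16 [1B, align 1] → 115
+5 tail pad (align 8)
size 120, align 8

120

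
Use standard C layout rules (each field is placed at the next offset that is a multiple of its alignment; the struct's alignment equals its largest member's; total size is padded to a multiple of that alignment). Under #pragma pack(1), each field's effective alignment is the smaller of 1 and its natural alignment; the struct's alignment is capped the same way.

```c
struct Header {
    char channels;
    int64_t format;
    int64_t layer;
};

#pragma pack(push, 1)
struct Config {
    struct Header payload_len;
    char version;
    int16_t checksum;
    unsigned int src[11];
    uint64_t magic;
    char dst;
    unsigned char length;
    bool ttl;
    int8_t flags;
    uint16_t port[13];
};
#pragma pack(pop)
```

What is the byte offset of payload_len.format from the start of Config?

Header: @0: channels [1B, align 1] → 1; +7 pad (align 8); @8: format [8B, align 8] → 16; @16: layer [8B, align 8] → 24; size 24, align 8
@0: payload_len [24B, align 1] → 24
within Header: format at 8
0 + 8 = 8

8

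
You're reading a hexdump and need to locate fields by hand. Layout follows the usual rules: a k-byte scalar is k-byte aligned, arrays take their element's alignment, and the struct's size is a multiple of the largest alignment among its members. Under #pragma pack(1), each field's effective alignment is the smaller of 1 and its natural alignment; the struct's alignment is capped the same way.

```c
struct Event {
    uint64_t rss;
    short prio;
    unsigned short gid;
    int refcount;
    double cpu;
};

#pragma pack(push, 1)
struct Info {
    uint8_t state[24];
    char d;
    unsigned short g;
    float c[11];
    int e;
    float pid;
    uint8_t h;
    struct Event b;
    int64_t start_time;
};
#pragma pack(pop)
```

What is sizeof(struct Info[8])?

896

Event: rss at 0 (size 8, align 8) → ends 8; prio at 8 (size 2, align 2) → ends 10; gid at 10 (size 2, align 2) → ends 12; refcount at 12 (size 4, align 4) → ends 16; cpu at 16 (size 8, align 8) → ends 24; total 24 bytes, alignment 8
state at 0 (size 24, align 1) → ends 24
d at 24 (size 1, align 1) → ends 25
g at 25 (size 2, align 1) → ends 27
c at 27 (size 44, align 1) → ends 71
e at 71 (size 4, align 1) → ends 75
pid at 75 (size 4, align 1) → ends 79
h at 79 (size 1, align 1) → ends 80
b at 80 (size 24, align 1) → ends 104
start_time at 104 (size 8, align 1) → ends 112
total 112 bytes, alignment 1
array of 8: 8 × 112 = 896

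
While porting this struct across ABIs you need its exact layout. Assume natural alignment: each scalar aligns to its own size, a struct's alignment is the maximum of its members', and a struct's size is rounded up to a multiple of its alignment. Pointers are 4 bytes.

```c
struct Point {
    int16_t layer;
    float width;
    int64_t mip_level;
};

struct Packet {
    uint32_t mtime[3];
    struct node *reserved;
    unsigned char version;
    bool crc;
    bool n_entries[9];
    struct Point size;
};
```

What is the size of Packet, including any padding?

48

Point: @0: layer [2B, align 2] → 2; +2 pad (align 4); @4: width [4B, align 4] → 8; @8: mip_level [8B, align 8] → 16; size 16, align 8
@0: mtime [12B, align 4] → 12
@12: reserved [4B, align 4] → 16
@16: version [1B, align 1] → 17
@17: crc [1B, align 1] → 18
@18: n_entries [9B, align 1] → 27
+5 pad (align 8)
@32: size [16B, align 8] → 48
size 48, align 8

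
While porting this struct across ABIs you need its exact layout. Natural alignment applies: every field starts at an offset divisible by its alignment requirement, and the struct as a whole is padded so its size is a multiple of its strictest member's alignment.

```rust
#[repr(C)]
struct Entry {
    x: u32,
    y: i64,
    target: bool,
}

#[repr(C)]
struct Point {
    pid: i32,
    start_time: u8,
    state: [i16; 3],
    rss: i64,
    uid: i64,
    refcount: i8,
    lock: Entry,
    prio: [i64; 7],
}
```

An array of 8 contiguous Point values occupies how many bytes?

Entry: @0: x [4B, align 4] → 4; +4 pad (align 8); @8: y [8B, align 8] → 16; @16: target [1B, align 1] → 17; +7 tail pad (align 8); size 24, align 8
@0: pid [4B, align 4] → 4
@4: start_time [1B, align 1] → 5
+1 pad (align 2)
@6: state [6B, align 2] → 12
+4 pad (align 8)
@16: rss [8B, align 8] → 24
@24: uid [8B, align 8] → 32
@32: refcount [1B, align 1] → 33
+7 pad (align 8)
@40: lock [24B, align 8] → 64
@64: prio [56B, align 8] → 120
size 120, align 8
array of 8: 8 × 120 = 960

960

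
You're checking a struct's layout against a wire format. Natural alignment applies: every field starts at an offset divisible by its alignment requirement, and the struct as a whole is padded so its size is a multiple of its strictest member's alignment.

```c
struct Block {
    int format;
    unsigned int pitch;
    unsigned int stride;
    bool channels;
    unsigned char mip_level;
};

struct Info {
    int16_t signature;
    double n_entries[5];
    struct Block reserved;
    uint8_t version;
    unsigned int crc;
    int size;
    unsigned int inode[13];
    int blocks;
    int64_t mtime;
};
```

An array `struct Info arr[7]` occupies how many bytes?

1008

Block: 0..4  format  (4B, 4-aligned); 4..8  pitch  (4B, 4-aligned); 8..12  stride  (4B, 4-aligned); 12..13  channels  (1B, 1-aligned); 13..14  mip_level  (1B, 1-aligned); 14..16  -- tail padding (2B); sizeof = 16, alignof = 4
0..2  signature  (2B, 2-aligned)
2..8  -- padding (6B)
8..48  n_entries  (40B, 8-aligned)
48..64  reserved  (16B, 4-aligned)
64..65  version  (1B, 1-aligned)
65..68  -- padding (3B)
68..72  crc  (4B, 4-aligned)
72..76  size  (4B, 4-aligned)
76..128  inode  (52B, 4-aligned)
128..132  blocks  (4B, 4-aligned)
132..136  -- padding (4B)
136..144  mtime  (8B, 8-aligned)
sizeof = 144, alignof = 8
array of 7: 7 × 144 = 1008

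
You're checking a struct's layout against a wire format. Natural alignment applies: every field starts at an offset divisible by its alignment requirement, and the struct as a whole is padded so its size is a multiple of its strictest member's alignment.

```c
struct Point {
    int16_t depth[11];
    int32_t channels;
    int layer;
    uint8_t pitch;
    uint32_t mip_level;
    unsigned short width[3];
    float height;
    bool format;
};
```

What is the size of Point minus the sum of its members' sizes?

10

0..22  depth  (22B, 2-aligned)
22..24  -- padding (2B)
24..28  channels  (4B, 4-aligned)
28..32  layer  (4B, 4-aligned)
32..33  pitch  (1B, 1-aligned)
33..36  -- padding (3B)
36..40  mip_level  (4B, 4-aligned)
40..46  width  (6B, 2-aligned)
46..48  -- padding (2B)
48..52  height  (4B, 4-aligned)
52..53  format  (1B, 1-aligned)
53..56  -- tail padding (3B)
sizeof = 56, alignof = 4
data bytes 46, size 56 → padding 10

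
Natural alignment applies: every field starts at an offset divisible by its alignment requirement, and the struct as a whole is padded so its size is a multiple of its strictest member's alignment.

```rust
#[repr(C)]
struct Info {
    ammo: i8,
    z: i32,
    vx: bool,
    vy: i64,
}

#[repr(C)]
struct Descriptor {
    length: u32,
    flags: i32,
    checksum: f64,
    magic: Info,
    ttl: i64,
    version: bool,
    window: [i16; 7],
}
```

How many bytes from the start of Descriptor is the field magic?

16

Info: @0: ammo [1B, align 1] → 1; +3 pad (align 4); @4: z [4B, align 4] → 8; @8: vx [1B, align 1] → 9; +7 pad (align 8); @16: vy [8B, align 8] → 24; size 24, align 8
@0: length [4B, align 4] → 4
@4: flags [4B, align 4] → 8
@8: checksum [8B, align 8] → 16
@16: magic [24B, align 8] → 40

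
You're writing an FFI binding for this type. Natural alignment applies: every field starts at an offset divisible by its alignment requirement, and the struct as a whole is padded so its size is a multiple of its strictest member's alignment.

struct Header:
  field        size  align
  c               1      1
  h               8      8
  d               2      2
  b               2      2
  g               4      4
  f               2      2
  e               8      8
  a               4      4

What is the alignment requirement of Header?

8

member alignments: c=1, h=8, d=2, b=2, g=4, f=2, e=8, a=4
max = 8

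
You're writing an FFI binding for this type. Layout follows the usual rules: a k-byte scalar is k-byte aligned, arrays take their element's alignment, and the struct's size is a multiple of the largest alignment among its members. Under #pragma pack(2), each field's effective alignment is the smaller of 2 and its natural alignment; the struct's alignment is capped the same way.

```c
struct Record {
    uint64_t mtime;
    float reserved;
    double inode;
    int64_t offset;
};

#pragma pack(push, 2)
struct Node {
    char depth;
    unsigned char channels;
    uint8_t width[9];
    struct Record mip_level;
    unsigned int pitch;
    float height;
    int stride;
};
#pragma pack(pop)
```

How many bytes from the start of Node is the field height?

Record: @0: mtime [8B, align 8] → 8; @8: reserved [4B, align 4] → 12; +4 pad (align 8); @16: inode [8B, align 8] → 24; @24: offset [8B, align 8] → 32; size 32, align 8
@0: depth [1B, align 1] → 1
@1: channels [1B, align 1] → 2
@2: width [9B, align 1] → 11
+1 pad (align 2)
@12: mip_level [32B, align 2] → 44
@44: pitch [4B, align 2] → 48
@48: height [4B, align 2] → 52

48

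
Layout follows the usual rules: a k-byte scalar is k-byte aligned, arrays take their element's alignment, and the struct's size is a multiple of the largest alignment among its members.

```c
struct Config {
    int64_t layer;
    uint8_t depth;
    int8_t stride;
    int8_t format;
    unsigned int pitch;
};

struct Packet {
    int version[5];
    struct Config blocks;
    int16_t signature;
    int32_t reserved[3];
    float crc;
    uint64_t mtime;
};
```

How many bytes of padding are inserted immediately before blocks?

4

Config: 0..8  layer  (8B, 8-aligned); 8..9  depth  (1B, 1-aligned); 9..10  stride  (1B, 1-aligned); 10..11  format  (1B, 1-aligned); 11..12  -- padding (1B); 12..16  pitch  (4B, 4-aligned); sizeof = 16, alignof = 8
0..20  version  (20B, 4-aligned)
20..24  -- padding (4B)
24..40  blocks  (16B, 8-aligned)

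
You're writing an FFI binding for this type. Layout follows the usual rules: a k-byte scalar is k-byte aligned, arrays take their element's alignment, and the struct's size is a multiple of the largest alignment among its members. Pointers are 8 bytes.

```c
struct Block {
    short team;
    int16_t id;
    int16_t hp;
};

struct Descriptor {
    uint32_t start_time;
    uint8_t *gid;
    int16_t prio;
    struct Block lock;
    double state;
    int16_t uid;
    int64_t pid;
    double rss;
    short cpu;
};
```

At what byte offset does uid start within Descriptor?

Block: team at 0 (size 2, align 2) → ends 2; id at 2 (size 2, align 2) → ends 4; hp at 4 (size 2, align 2) → ends 6; total 6 bytes, alignment 2
start_time at 0 (size 4, align 4) → ends 4
pad 4 to align 8 for gid
gid at 8 (size 8, align 8) → ends 16
prio at 16 (size 2, align 2) → ends 18
lock at 18 (size 6, align 2) → ends 24
state at 24 (size 8, align 8) → ends 32
uid at 32 (size 2, align 2) → ends 34

32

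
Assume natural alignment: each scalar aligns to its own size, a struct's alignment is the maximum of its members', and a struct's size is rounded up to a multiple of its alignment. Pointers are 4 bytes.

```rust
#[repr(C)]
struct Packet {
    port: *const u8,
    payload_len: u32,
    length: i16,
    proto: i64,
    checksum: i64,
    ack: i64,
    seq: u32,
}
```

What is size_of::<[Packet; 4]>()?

@0: port [4B, align 4] → 4
@4: payload_len [4B, align 4] → 8
@8: length [2B, align 2] → 10
+6 pad (align 8)
@16: proto [8B, align 8] → 24
@24: checksum [8B, align 8] → 32
@32: ack [8B, align 8] → 40
@40: seq [4B, align 4] → 44
+4 tail pad (align 8)
size 48, align 8
array of 4: 4 × 48 = 192

192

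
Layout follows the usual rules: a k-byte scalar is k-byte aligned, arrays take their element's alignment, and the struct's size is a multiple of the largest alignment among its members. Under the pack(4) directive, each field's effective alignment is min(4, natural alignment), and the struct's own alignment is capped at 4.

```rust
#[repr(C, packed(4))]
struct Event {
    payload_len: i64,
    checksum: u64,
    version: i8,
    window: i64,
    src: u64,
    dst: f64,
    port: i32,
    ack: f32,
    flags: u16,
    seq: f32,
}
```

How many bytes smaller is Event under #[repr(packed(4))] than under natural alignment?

natural layout:
  payload_len at 0 (size 8, align 8) → ends 8
  checksum at 8 (size 8, align 8) → ends 16
  version at 16 (size 1, align 1) → ends 17
  pad 7 to align 8 for window
  window at 24 (size 8, align 8) → ends 32
  src at 32 (size 8, align 8) → ends 40
  dst at 40 (size 8, align 8) → ends 48
  port at 48 (size 4, align 4) → ends 52
  ack at 52 (size 4, align 4) → ends 56
  flags at 56 (size 2, align 2) → ends 58
  pad 2 to align 4 for seq
  seq at 60 (size 4, align 4) → ends 64
  total 64 bytes, alignment 8
packed(4) layout:
  payload_len at 0 (size 8, align 4) → ends 8
  checksum at 8 (size 8, align 4) → ends 16
  version at 16 (size 1, align 1) → ends 17
  pad 3 to align 4 for window
  window at 20 (size 8, align 4) → ends 28
  src at 28 (size 8, align 4) → ends 36
  dst at 36 (size 8, align 4) → ends 44
  port at 44 (size 4, align 4) → ends 48
  ack at 48 (size 4, align 4) → ends 52
  flags at 52 (size 2, align 2) → ends 54
  pad 2 to align 4 for seq
  seq at 56 (size 4, align 4) → ends 60
  total 60 bytes, alignment 4
64 − 60 = 4

4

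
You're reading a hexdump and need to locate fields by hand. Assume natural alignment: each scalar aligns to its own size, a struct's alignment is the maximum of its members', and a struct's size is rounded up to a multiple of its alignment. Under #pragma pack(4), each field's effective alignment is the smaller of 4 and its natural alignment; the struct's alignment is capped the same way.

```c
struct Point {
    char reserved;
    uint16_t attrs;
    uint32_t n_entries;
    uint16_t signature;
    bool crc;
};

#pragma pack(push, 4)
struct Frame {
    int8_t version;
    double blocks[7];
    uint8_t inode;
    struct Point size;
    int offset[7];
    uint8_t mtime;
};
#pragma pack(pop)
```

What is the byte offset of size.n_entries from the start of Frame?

Point: reserved at 0 (size 1, align 1) → ends 1; pad 1 to align 2 for attrs; attrs at 2 (size 2, align 2) → ends 4; n_entries at 4 (size 4, align 4) → ends 8; signature at 8 (size 2, align 2) → ends 10; crc at 10 (size 1, align 1) → ends 11; tail pad 1 to reach multiple of 4; total 12 bytes, alignment 4
version at 0 (size 1, align 1) → ends 1
pad 3 to align 4 for blocks
blocks at 4 (size 56, align 4) → ends 60
inode at 60 (size 1, align 1) → ends 61
pad 3 to align 4 for size
size at 64 (size 12, align 4) → ends 76
within Point: n_entries at 4
64 + 4 = 68

68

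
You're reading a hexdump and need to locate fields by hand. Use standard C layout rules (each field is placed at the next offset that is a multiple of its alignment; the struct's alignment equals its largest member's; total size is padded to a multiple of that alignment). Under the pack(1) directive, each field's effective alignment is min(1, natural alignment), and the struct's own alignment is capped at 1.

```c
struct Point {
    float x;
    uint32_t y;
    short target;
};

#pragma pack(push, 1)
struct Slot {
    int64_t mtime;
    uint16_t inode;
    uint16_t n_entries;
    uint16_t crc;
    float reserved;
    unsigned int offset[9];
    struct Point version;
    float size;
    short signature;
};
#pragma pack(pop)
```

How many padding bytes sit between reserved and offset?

0

Point: x at 0 (size 4, align 4) → ends 4; y at 4 (size 4, align 4) → ends 8; target at 8 (size 2, align 2) → ends 10; tail pad 2 to reach multiple of 4; total 12 bytes, alignment 4
mtime at 0 (size 8, align 1) → ends 8
inode at 8 (size 2, align 1) → ends 10
n_entries at 10 (size 2, align 1) → ends 12
crc at 12 (size 2, align 1) → ends 14
reserved at 14 (size 4, align 1) → ends 18
offset at 18 (size 36, align 1) → ends 54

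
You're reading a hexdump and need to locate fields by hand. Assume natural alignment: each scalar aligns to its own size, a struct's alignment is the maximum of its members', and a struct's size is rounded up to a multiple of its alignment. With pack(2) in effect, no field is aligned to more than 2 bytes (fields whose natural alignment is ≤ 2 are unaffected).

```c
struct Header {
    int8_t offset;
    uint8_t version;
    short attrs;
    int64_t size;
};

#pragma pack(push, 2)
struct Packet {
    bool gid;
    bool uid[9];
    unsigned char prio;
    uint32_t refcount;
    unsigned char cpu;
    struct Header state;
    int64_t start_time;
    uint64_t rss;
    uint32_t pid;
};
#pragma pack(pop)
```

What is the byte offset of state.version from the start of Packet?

Header: 0..1  offset  (1B, 1-aligned); 1..2  version  (1B, 1-aligned); 2..4  attrs  (2B, 2-aligned); 4..8  -- padding (4B); 8..16  size  (8B, 8-aligned); sizeof = 16, alignof = 8
0..1  gid  (1B, 1-aligned)
1..10  uid  (9B, 1-aligned)
10..11  prio  (1B, 1-aligned)
11..12  -- padding (1B)
12..16  refcount  (4B, 2-aligned)
16..17  cpu  (1B, 1-aligned)
17..18  -- padding (1B)
18..34  state  (16B, 2-aligned)
within Header: version at 1
18 + 1 = 19

19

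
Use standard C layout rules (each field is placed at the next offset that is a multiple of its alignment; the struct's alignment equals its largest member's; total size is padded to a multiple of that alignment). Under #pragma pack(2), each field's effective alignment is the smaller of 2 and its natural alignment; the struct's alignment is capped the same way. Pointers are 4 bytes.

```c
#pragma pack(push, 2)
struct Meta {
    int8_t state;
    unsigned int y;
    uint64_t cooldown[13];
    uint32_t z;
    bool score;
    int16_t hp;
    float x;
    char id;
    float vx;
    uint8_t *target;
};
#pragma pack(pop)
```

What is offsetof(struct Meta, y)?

2

state at 0 (size 1, align 1) → ends 1
pad 1 to align 2 for y
y at 2 (size 4, align 2) → ends 6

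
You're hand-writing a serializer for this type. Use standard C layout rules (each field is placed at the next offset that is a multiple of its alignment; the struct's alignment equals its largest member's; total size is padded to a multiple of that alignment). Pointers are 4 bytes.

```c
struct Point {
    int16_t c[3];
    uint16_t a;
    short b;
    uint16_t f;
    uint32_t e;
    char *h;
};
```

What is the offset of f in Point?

10

@0: c [6B, align 2] → 6
@6: a [2B, align 2] → 8
@8: b [2B, align 2] → 10
@10: f [2B, align 2] → 12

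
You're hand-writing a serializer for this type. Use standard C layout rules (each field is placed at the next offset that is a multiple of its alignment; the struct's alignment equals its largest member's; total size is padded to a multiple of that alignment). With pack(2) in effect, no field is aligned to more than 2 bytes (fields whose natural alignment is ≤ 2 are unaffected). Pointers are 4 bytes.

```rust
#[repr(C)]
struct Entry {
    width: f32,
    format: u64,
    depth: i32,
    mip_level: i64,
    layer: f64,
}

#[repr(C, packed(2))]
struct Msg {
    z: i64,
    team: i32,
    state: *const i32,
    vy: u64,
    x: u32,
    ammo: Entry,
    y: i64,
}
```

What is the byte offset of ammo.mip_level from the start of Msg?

Entry: width at 0 (size 4, align 4) → ends 4; pad 4 to align 8 for format; format at 8 (size 8, align 8) → ends 16; depth at 16 (size 4, align 4) → ends 20; pad 4 to align 8 for mip_level; mip_level at 24 (size 8, align 8) → ends 32; layer at 32 (size 8, align 8) → ends 40; total 40 bytes, alignment 8
z at 0 (size 8, align 2) → ends 8
team at 8 (size 4, align 2) → ends 12
state at 12 (size 4, align 2) → ends 16
vy at 16 (size 8, align 2) → ends 24
x at 24 (size 4, align 2) → ends 28
ammo at 28 (size 40, align 2) → ends 68
within Entry: mip_level at 24
28 + 24 = 52

52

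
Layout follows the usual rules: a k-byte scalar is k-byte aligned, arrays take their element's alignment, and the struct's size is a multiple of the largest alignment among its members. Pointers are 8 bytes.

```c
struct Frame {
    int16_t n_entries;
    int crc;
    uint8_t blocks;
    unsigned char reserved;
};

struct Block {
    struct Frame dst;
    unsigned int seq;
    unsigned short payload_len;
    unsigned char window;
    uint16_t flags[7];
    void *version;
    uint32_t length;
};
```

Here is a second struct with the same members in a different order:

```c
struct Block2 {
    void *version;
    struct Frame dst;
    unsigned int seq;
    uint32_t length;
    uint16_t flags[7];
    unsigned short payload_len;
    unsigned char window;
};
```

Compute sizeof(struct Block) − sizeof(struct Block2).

8

Frame: 0..2  n_entries  (2B, 2-aligned); 2..4  -- padding (2B); 4..8  crc  (4B, 4-aligned); 8..9  blocks  (1B, 1-aligned); 9..10  reserved  (1B, 1-aligned); 10..12  -- tail padding (2B); sizeof = 12, alignof = 4
0..12  dst  (12B, 4-aligned)
12..16  seq  (4B, 4-aligned)
16..18  payload_len  (2B, 2-aligned)
18..19  window  (1B, 1-aligned)
19..20  -- padding (1B)
20..34  flags  (14B, 2-aligned)
34..40  -- padding (6B)
40..48  version  (8B, 8-aligned)
48..52  length  (4B, 4-aligned)
52..56  -- tail padding (4B)
sizeof = 56, alignof = 8
— Block2 —
0..8  version  (8B, 8-aligned)
8..20  dst  (12B, 4-aligned)
20..24  seq  (4B, 4-aligned)
24..28  length  (4B, 4-aligned)
28..42  flags  (14B, 2-aligned)
42..44  payload_len  (2B, 2-aligned)
44..45  window  (1B, 1-aligned)
45..48  -- tail padding (3B)
sizeof = 48, alignof = 8
56 − 48 = 8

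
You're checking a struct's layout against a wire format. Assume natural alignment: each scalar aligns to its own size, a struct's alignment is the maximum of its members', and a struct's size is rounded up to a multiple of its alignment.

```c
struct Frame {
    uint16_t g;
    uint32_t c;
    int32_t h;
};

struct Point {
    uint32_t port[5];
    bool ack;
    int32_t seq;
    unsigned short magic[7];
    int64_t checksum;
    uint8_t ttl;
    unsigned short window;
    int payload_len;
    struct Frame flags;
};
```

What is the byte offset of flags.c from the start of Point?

Frame: 0..2  g  (2B, 2-aligned); 2..4  -- padding (2B); 4..8  c  (4B, 4-aligned); 8..12  h  (4B, 4-aligned); sizeof = 12, alignof = 4
0..20  port  (20B, 4-aligned)
20..21  ack  (1B, 1-aligned)
21..24  -- padding (3B)
24..28  seq  (4B, 4-aligned)
28..42  magic  (14B, 2-aligned)
42..48  -- padding (6B)
48..56  checksum  (8B, 8-aligned)
56..57  ttl  (1B, 1-aligned)
57..58  -- padding (1B)
58..60  window  (2B, 2-aligned)
60..64  payload_len  (4B, 4-aligned)
64..76  flags  (12B, 4-aligned)
within Frame: c at 4
64 + 4 = 68

68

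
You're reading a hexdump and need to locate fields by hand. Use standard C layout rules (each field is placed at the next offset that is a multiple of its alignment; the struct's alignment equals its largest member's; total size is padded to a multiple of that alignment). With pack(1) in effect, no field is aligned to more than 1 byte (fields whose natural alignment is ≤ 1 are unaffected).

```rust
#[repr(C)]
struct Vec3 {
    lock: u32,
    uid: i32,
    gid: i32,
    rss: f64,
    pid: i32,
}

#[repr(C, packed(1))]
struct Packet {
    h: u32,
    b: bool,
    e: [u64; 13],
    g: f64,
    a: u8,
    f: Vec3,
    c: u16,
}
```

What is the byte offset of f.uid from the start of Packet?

Vec3: 0..4  lock  (4B, 4-aligned); 4..8  uid  (4B, 4-aligned); 8..12  gid  (4B, 4-aligned); 12..16  -- padding (4B); 16..24  rss  (8B, 8-aligned); 24..28  pid  (4B, 4-aligned); 28..32  -- tail padding (4B); sizeof = 32, alignof = 8
0..4  h  (4B, 1-aligned)
4..5  b  (1B, 1-aligned)
5..109  e  (104B, 1-aligned)
109..117  g  (8B, 1-aligned)
117..118  a  (1B, 1-aligned)
118..150  f  (32B, 1-aligned)
within Vec3: uid at 4
118 + 4 = 122

122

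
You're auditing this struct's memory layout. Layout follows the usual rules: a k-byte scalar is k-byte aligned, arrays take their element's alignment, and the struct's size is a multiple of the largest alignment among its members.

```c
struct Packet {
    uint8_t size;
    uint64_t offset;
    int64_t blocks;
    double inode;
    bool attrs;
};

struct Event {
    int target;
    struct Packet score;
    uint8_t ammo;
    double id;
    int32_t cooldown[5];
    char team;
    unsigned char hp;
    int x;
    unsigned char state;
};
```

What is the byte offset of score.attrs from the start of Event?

40

Packet: @0: size [1B, align 1] → 1; +7 pad (align 8); @8: offset [8B, align 8] → 16; @16: blocks [8B, align 8] → 24; @24: inode [8B, align 8] → 32; @32: attrs [1B, align 1] → 33; +7 tail pad (align 8); size 40, align 8
@0: target [4B, align 4] → 4
+4 pad (align 8)
@8: score [40B, align 8] → 48
within Packet: attrs at 32
8 + 32 = 40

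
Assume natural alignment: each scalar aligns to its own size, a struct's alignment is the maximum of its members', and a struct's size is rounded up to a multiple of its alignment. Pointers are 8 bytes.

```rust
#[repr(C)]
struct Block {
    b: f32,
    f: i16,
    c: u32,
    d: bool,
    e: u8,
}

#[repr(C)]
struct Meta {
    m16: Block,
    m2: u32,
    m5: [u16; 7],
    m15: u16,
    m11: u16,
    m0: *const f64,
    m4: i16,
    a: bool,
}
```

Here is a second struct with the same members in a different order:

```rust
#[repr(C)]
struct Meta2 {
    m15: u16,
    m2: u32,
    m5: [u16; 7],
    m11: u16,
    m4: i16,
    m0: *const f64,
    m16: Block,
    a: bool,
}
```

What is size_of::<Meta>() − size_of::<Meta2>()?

Block: @0: b [4B, align 4] → 4; @4: f [2B, align 2] → 6; +2 pad (align 4); @8: c [4B, align 4] → 12; @12: d [1B, align 1] → 13; @13: e [1B, align 1] → 14; +2 tail pad (align 4); size 16, align 4
@0: m16 [16B, align 4] → 16
@16: m2 [4B, align 4] → 20
@20: m5 [14B, align 2] → 34
@34: m15 [2B, align 2] → 36
@36: m11 [2B, align 2] → 38
+2 pad (align 8)
@40: m0 [8B, align 8] → 48
@48: m4 [2B, align 2] → 50
@50: a [1B, align 1] → 51
+5 tail pad (align 8)
size 56, align 8
— Meta2 —
@0: m15 [2B, align 2] → 2
+2 pad (align 4)
@4: m2 [4B, align 4] → 8
@8: m5 [14B, align 2] → 22
@22: m11 [2B, align 2] → 24
@24: m4 [2B, align 2] → 26
+6 pad (align 8)
@32: m0 [8B, align 8] → 40
@40: m16 [16B, align 4] → 56
@56: a [1B, align 1] → 57
+7 tail pad (align 8)
size 64, align 8
56 − 64 = -8

-8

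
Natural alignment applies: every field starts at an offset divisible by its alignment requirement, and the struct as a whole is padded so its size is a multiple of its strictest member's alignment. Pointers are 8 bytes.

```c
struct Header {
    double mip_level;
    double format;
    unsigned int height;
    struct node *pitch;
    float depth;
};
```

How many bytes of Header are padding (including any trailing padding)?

mip_level at 0 (size 8, align 8) → ends 8
format at 8 (size 8, align 8) → ends 16
height at 16 (size 4, align 4) → ends 20
pad 4 to align 8 for pitch
pitch at 24 (size 8, align 8) → ends 32
depth at 32 (size 4, align 4) → ends 36
tail pad 4 to reach multiple of 8
total 40 bytes, alignment 8
data bytes 32, size 40 → padding 8

8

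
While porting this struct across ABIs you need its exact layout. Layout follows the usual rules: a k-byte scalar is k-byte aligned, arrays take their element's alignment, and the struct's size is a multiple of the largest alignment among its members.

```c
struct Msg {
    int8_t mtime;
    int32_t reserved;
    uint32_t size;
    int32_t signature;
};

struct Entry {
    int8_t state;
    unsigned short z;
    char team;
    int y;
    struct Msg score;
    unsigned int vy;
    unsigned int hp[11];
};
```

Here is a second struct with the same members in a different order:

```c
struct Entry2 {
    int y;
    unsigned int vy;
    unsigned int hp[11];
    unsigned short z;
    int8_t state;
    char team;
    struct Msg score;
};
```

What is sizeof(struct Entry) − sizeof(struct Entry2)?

4

Msg: mtime at 0 (size 1, align 1) → ends 1; pad 3 to align 4 for reserved; reserved at 4 (size 4, align 4) → ends 8; size at 8 (size 4, align 4) → ends 12; signature at 12 (size 4, align 4) → ends 16; total 16 bytes, alignment 4
state at 0 (size 1, align 1) → ends 1
pad 1 to align 2 for z
z at 2 (size 2, align 2) → ends 4
team at 4 (size 1, align 1) → ends 5
pad 3 to align 4 for y
y at 8 (size 4, align 4) → ends 12
score at 12 (size 16, align 4) → ends 28
vy at 28 (size 4, align 4) → ends 32
hp at 32 (size 44, align 4) → ends 76
total 76 bytes, alignment 4
— Entry2 —
y at 0 (size 4, align 4) → ends 4
vy at 4 (size 4, align 4) → ends 8
hp at 8 (size 44, align 4) → ends 52
z at 52 (size 2, align 2) → ends 54
state at 54 (size 1, align 1) → ends 55
team at 55 (size 1, align 1) → ends 56
score at 56 (size 16, align 4) → ends 72
total 72 bytes, alignment 4
76 − 72 = 4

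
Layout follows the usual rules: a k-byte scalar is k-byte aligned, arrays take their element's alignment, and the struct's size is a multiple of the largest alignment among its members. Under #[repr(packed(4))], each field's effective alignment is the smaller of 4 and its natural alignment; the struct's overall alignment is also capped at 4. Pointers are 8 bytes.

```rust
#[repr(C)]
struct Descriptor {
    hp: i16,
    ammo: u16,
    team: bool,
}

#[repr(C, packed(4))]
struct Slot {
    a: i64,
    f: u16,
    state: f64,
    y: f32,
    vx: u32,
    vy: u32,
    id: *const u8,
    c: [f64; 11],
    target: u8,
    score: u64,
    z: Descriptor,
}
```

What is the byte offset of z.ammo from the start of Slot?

Descriptor: @0: hp [2B, align 2] → 2; @2: ammo [2B, align 2] → 4; @4: team [1B, align 1] → 5; +1 tail pad (align 2); size 6, align 2
@0: a [8B, align 4] → 8
@8: f [2B, align 2] → 10
+2 pad (align 4)
@12: state [8B, align 4] → 20
@20: y [4B, align 4] → 24
@24: vx [4B, align 4] → 28
@28: vy [4B, align 4] → 32
@32: id [8B, align 4] → 40
@40: c [88B, align 4] → 128
@128: target [1B, align 1] → 129
+3 pad (align 4)
@132: score [8B, align 4] → 140
@140: z [6B, align 2] → 146
within Descriptor: ammo at 2
140 + 2 = 142

142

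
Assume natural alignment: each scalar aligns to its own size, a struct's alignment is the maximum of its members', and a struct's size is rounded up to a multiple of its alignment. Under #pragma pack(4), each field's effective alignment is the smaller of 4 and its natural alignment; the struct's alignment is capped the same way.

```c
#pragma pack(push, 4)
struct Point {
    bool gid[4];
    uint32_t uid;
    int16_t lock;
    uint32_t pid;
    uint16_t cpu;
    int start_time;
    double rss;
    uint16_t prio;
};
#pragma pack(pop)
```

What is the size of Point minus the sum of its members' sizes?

gid at 0 (size 4, align 1) → ends 4
uid at 4 (size 4, align 4) → ends 8
lock at 8 (size 2, align 2) → ends 10
pad 2 to align 4 for pid
pid at 12 (size 4, align 4) → ends 16
cpu at 16 (size 2, align 2) → ends 18
pad 2 to align 4 for start_time
start_time at 20 (size 4, align 4) → ends 24
rss at 24 (size 8, align 4) → ends 32
prio at 32 (size 2, align 2) → ends 34
tail pad 2 to reach multiple of 4
total 36 bytes, alignment 4
data bytes 30, size 36 → padding 6

6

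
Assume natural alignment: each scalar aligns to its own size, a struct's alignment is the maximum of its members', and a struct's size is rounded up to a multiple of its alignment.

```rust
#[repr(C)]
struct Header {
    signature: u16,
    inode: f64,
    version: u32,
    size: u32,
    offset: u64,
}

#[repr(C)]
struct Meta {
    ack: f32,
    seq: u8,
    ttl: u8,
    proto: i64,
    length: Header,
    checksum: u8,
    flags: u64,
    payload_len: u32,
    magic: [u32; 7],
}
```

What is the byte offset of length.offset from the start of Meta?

Header: signature at 0 (size 2, align 2) → ends 2; pad 6 to align 8 for inode; inode at 8 (size 8, align 8) → ends 16; version at 16 (size 4, align 4) → ends 20; size at 20 (size 4, align 4) → ends 24; offset at 24 (size 8, align 8) → ends 32; total 32 bytes, alignment 8
ack at 0 (size 4, align 4) → ends 4
seq at 4 (size 1, align 1) → ends 5
ttl at 5 (size 1, align 1) → ends 6
pad 2 to align 8 for proto
proto at 8 (size 8, align 8) → ends 16
length at 16 (size 32, align 8) → ends 48
within Header: offset at 24
16 + 24 = 40

40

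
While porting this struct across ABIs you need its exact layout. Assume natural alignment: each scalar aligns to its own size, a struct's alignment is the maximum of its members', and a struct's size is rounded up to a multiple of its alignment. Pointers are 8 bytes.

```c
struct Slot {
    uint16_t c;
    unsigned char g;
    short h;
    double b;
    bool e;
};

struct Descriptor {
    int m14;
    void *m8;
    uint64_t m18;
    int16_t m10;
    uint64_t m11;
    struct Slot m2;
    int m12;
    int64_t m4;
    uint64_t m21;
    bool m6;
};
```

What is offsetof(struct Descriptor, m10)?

Slot: 0..2  c  (2B, 2-aligned); 2..3  g  (1B, 1-aligned); 3..4  -- padding (1B); 4..6  h  (2B, 2-aligned); 6..8  -- padding (2B); 8..16  b  (8B, 8-aligned); 16..17  e  (1B, 1-aligned); 17..24  -- tail padding (7B); sizeof = 24, alignof = 8
0..4  m14  (4B, 4-aligned)
4..8  -- padding (4B)
8..16  m8  (8B, 8-aligned)
16..24  m18  (8B, 8-aligned)
24..26  m10  (2B, 2-aligned)

24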